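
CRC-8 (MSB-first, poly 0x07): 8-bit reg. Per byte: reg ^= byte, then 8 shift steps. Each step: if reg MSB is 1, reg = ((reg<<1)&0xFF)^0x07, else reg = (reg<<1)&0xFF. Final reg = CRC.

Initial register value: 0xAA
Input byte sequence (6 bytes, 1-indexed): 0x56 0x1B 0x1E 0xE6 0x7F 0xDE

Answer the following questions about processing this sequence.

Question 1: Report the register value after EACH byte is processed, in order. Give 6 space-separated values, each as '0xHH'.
0xFA 0xA9 0x0C 0x98 0xBB 0x3C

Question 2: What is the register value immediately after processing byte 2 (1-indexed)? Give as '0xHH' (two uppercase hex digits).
Answer: 0xA9

Derivation:
After byte 1 (0x56): reg=0xFA
After byte 2 (0x1B): reg=0xA9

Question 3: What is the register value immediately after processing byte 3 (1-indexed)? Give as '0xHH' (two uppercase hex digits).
After byte 1 (0x56): reg=0xFA
After byte 2 (0x1B): reg=0xA9
After byte 3 (0x1E): reg=0x0C

Answer: 0x0C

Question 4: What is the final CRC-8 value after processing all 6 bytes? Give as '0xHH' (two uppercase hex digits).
Answer: 0x3C

Derivation:
After byte 1 (0x56): reg=0xFA
After byte 2 (0x1B): reg=0xA9
After byte 3 (0x1E): reg=0x0C
After byte 4 (0xE6): reg=0x98
After byte 5 (0x7F): reg=0xBB
After byte 6 (0xDE): reg=0x3C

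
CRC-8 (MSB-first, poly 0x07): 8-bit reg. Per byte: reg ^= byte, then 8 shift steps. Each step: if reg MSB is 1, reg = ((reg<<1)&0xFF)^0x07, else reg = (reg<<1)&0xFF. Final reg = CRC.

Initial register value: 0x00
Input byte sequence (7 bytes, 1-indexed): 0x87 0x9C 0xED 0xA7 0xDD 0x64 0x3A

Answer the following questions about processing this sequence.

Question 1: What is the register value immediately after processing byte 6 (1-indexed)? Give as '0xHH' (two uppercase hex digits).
After byte 1 (0x87): reg=0x9C
After byte 2 (0x9C): reg=0x00
After byte 3 (0xED): reg=0x8D
After byte 4 (0xA7): reg=0xD6
After byte 5 (0xDD): reg=0x31
After byte 6 (0x64): reg=0xAC

Answer: 0xAC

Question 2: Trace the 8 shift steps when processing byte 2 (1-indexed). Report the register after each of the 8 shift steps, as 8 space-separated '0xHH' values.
After byte 1 (0x87): reg=0x9C
Register before byte 2: 0x9C
After XOR with byte 0x9C: 0x00

Answer: 0x00 0x00 0x00 0x00 0x00 0x00 0x00 0x00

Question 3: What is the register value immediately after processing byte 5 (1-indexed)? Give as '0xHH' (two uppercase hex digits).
After byte 1 (0x87): reg=0x9C
After byte 2 (0x9C): reg=0x00
After byte 3 (0xED): reg=0x8D
After byte 4 (0xA7): reg=0xD6
After byte 5 (0xDD): reg=0x31

Answer: 0x31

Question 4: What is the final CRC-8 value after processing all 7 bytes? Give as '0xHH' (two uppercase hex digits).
Answer: 0xEB

Derivation:
After byte 1 (0x87): reg=0x9C
After byte 2 (0x9C): reg=0x00
After byte 3 (0xED): reg=0x8D
After byte 4 (0xA7): reg=0xD6
After byte 5 (0xDD): reg=0x31
After byte 6 (0x64): reg=0xAC
After byte 7 (0x3A): reg=0xEB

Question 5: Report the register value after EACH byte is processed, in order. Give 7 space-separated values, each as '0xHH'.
0x9C 0x00 0x8D 0xD6 0x31 0xAC 0xEB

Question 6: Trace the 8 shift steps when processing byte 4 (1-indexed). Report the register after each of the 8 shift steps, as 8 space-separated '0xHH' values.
After byte 1 (0x87): reg=0x9C
After byte 2 (0x9C): reg=0x00
After byte 3 (0xED): reg=0x8D
Register before byte 4: 0x8D
After XOR with byte 0xA7: 0x2A

Answer: 0x54 0xA8 0x57 0xAE 0x5B 0xB6 0x6B 0xD6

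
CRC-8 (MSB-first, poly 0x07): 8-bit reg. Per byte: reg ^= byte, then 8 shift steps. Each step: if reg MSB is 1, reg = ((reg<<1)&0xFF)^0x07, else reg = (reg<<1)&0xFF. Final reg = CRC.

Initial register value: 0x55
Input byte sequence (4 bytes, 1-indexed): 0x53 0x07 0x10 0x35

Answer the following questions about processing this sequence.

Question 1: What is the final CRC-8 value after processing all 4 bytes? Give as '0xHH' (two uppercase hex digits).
Answer: 0xBE

Derivation:
After byte 1 (0x53): reg=0x12
After byte 2 (0x07): reg=0x6B
After byte 3 (0x10): reg=0x66
After byte 4 (0x35): reg=0xBE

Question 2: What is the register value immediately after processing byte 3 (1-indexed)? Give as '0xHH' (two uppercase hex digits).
After byte 1 (0x53): reg=0x12
After byte 2 (0x07): reg=0x6B
After byte 3 (0x10): reg=0x66

Answer: 0x66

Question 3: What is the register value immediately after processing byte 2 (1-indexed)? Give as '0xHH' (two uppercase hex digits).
After byte 1 (0x53): reg=0x12
After byte 2 (0x07): reg=0x6B

Answer: 0x6B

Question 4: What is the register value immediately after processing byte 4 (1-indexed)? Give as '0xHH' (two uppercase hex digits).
After byte 1 (0x53): reg=0x12
After byte 2 (0x07): reg=0x6B
After byte 3 (0x10): reg=0x66
After byte 4 (0x35): reg=0xBE

Answer: 0xBE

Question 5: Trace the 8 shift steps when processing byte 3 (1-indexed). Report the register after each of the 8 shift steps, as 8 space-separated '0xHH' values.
After byte 1 (0x53): reg=0x12
After byte 2 (0x07): reg=0x6B
Register before byte 3: 0x6B
After XOR with byte 0x10: 0x7B

Answer: 0xF6 0xEB 0xD1 0xA5 0x4D 0x9A 0x33 0x66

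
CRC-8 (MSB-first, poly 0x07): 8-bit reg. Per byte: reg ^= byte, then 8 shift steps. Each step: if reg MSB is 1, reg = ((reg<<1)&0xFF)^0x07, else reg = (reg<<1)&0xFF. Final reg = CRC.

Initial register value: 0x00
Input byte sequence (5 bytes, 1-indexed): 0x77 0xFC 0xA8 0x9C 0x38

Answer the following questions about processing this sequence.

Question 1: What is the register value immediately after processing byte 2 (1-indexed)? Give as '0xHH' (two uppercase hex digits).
After byte 1 (0x77): reg=0x42
After byte 2 (0xFC): reg=0x33

Answer: 0x33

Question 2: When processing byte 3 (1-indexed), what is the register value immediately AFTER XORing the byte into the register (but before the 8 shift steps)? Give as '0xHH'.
Register before byte 3: 0x33
Byte 3: 0xA8
0x33 XOR 0xA8 = 0x9B

Answer: 0x9B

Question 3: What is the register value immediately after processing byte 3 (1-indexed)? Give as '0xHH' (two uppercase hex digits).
After byte 1 (0x77): reg=0x42
After byte 2 (0xFC): reg=0x33
After byte 3 (0xA8): reg=0xC8

Answer: 0xC8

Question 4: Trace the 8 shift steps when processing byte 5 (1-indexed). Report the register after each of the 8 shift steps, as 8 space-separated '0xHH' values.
After byte 1 (0x77): reg=0x42
After byte 2 (0xFC): reg=0x33
After byte 3 (0xA8): reg=0xC8
After byte 4 (0x9C): reg=0xAB
Register before byte 5: 0xAB
After XOR with byte 0x38: 0x93

Answer: 0x21 0x42 0x84 0x0F 0x1E 0x3C 0x78 0xF0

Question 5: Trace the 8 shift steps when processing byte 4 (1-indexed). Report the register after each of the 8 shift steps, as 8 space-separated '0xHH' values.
Answer: 0xA8 0x57 0xAE 0x5B 0xB6 0x6B 0xD6 0xAB

Derivation:
After byte 1 (0x77): reg=0x42
After byte 2 (0xFC): reg=0x33
After byte 3 (0xA8): reg=0xC8
Register before byte 4: 0xC8
After XOR with byte 0x9C: 0x54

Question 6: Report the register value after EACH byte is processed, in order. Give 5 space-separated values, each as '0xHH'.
0x42 0x33 0xC8 0xAB 0xF0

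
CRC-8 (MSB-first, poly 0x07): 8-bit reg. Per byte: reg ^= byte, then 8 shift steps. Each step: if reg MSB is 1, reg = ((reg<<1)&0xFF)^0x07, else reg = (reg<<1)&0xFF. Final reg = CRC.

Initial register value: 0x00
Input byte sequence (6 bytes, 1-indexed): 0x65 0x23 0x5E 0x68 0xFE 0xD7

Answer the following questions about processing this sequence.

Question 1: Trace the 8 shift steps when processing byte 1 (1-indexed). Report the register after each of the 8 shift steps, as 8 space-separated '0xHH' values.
Answer: 0xCA 0x93 0x21 0x42 0x84 0x0F 0x1E 0x3C

Derivation:
Register before byte 1: 0x00
After XOR with byte 0x65: 0x65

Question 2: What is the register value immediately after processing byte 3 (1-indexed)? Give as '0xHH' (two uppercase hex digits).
After byte 1 (0x65): reg=0x3C
After byte 2 (0x23): reg=0x5D
After byte 3 (0x5E): reg=0x09

Answer: 0x09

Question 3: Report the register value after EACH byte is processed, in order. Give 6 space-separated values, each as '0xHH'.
0x3C 0x5D 0x09 0x20 0x14 0x47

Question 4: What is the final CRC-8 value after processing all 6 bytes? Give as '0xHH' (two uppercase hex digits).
After byte 1 (0x65): reg=0x3C
After byte 2 (0x23): reg=0x5D
After byte 3 (0x5E): reg=0x09
After byte 4 (0x68): reg=0x20
After byte 5 (0xFE): reg=0x14
After byte 6 (0xD7): reg=0x47

Answer: 0x47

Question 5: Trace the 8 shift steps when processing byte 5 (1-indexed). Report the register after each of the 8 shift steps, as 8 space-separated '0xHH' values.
After byte 1 (0x65): reg=0x3C
After byte 2 (0x23): reg=0x5D
After byte 3 (0x5E): reg=0x09
After byte 4 (0x68): reg=0x20
Register before byte 5: 0x20
After XOR with byte 0xFE: 0xDE

Answer: 0xBB 0x71 0xE2 0xC3 0x81 0x05 0x0A 0x14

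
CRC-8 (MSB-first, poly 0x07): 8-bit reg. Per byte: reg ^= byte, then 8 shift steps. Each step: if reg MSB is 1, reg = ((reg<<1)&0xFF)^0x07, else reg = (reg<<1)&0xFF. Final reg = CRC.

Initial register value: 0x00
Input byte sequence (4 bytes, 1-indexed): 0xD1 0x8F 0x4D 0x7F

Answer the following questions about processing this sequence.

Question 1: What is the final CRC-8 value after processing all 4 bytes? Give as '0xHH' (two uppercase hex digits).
After byte 1 (0xD1): reg=0x39
After byte 2 (0x8F): reg=0x0B
After byte 3 (0x4D): reg=0xD5
After byte 4 (0x7F): reg=0x5F

Answer: 0x5F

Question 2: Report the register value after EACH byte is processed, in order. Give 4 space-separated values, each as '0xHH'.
0x39 0x0B 0xD5 0x5F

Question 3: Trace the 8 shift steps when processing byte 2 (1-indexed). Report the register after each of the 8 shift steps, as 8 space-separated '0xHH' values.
After byte 1 (0xD1): reg=0x39
Register before byte 2: 0x39
After XOR with byte 0x8F: 0xB6

Answer: 0x6B 0xD6 0xAB 0x51 0xA2 0x43 0x86 0x0B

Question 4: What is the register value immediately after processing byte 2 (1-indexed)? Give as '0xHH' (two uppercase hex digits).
Answer: 0x0B

Derivation:
After byte 1 (0xD1): reg=0x39
After byte 2 (0x8F): reg=0x0B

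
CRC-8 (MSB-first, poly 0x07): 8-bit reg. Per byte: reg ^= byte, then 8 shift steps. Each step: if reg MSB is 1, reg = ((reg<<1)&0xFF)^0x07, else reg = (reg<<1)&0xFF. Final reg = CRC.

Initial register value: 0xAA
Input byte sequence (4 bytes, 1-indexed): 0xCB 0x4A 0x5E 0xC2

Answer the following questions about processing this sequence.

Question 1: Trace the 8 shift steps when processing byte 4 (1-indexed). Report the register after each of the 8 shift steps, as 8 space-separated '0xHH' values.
Answer: 0x50 0xA0 0x47 0x8E 0x1B 0x36 0x6C 0xD8

Derivation:
After byte 1 (0xCB): reg=0x20
After byte 2 (0x4A): reg=0x11
After byte 3 (0x5E): reg=0xEA
Register before byte 4: 0xEA
After XOR with byte 0xC2: 0x28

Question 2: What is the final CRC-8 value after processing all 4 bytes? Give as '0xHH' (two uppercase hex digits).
Answer: 0xD8

Derivation:
After byte 1 (0xCB): reg=0x20
After byte 2 (0x4A): reg=0x11
After byte 3 (0x5E): reg=0xEA
After byte 4 (0xC2): reg=0xD8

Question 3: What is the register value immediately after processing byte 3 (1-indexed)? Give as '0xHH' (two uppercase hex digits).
After byte 1 (0xCB): reg=0x20
After byte 2 (0x4A): reg=0x11
After byte 3 (0x5E): reg=0xEA

Answer: 0xEA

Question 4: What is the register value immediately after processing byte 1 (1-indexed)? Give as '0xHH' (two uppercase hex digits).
After byte 1 (0xCB): reg=0x20

Answer: 0x20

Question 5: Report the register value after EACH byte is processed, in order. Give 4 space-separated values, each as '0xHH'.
0x20 0x11 0xEA 0xD8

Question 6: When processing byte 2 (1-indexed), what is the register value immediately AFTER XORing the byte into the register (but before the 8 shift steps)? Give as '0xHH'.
Answer: 0x6A

Derivation:
Register before byte 2: 0x20
Byte 2: 0x4A
0x20 XOR 0x4A = 0x6A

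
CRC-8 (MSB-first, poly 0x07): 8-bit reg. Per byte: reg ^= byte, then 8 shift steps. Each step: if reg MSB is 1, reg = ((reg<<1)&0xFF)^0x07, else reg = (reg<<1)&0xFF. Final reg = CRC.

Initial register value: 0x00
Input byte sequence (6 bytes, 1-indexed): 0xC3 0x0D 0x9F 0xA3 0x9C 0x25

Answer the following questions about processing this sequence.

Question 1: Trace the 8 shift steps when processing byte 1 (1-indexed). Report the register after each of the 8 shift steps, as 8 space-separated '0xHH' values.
Answer: 0x81 0x05 0x0A 0x14 0x28 0x50 0xA0 0x47

Derivation:
Register before byte 1: 0x00
After XOR with byte 0xC3: 0xC3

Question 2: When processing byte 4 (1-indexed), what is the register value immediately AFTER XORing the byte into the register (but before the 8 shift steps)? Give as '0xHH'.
Register before byte 4: 0x0D
Byte 4: 0xA3
0x0D XOR 0xA3 = 0xAE

Answer: 0xAE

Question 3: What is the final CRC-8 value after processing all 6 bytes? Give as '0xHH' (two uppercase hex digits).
After byte 1 (0xC3): reg=0x47
After byte 2 (0x0D): reg=0xF1
After byte 3 (0x9F): reg=0x0D
After byte 4 (0xA3): reg=0x43
After byte 5 (0x9C): reg=0x13
After byte 6 (0x25): reg=0x82

Answer: 0x82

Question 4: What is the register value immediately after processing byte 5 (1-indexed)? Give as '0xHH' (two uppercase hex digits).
Answer: 0x13

Derivation:
After byte 1 (0xC3): reg=0x47
After byte 2 (0x0D): reg=0xF1
After byte 3 (0x9F): reg=0x0D
After byte 4 (0xA3): reg=0x43
After byte 5 (0x9C): reg=0x13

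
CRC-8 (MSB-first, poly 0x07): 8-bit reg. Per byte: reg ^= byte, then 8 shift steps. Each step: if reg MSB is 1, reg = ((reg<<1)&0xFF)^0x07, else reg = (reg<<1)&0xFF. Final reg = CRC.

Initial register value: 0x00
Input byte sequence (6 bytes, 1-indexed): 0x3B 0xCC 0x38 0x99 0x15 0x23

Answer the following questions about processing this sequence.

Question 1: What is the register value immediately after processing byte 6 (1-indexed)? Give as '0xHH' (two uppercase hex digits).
Answer: 0x2D

Derivation:
After byte 1 (0x3B): reg=0xA1
After byte 2 (0xCC): reg=0x04
After byte 3 (0x38): reg=0xB4
After byte 4 (0x99): reg=0xC3
After byte 5 (0x15): reg=0x2C
After byte 6 (0x23): reg=0x2D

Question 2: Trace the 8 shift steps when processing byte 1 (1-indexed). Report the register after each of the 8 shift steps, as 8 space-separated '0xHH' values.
Answer: 0x76 0xEC 0xDF 0xB9 0x75 0xEA 0xD3 0xA1

Derivation:
Register before byte 1: 0x00
After XOR with byte 0x3B: 0x3B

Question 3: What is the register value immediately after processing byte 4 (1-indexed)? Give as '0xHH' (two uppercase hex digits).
Answer: 0xC3

Derivation:
After byte 1 (0x3B): reg=0xA1
After byte 2 (0xCC): reg=0x04
After byte 3 (0x38): reg=0xB4
After byte 4 (0x99): reg=0xC3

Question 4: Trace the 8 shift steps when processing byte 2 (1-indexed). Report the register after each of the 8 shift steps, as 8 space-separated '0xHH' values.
Answer: 0xDA 0xB3 0x61 0xC2 0x83 0x01 0x02 0x04

Derivation:
After byte 1 (0x3B): reg=0xA1
Register before byte 2: 0xA1
After XOR with byte 0xCC: 0x6D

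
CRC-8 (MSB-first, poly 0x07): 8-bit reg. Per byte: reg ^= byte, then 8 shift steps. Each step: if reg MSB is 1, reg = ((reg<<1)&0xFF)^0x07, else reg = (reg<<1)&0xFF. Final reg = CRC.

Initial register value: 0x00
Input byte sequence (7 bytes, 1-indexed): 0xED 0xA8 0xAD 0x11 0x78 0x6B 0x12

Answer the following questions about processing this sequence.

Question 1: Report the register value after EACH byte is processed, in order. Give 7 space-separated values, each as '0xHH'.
0x8D 0xFB 0xA5 0x05 0x74 0x5D 0xEA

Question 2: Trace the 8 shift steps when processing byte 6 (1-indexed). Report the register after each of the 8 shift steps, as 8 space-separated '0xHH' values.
After byte 1 (0xED): reg=0x8D
After byte 2 (0xA8): reg=0xFB
After byte 3 (0xAD): reg=0xA5
After byte 4 (0x11): reg=0x05
After byte 5 (0x78): reg=0x74
Register before byte 6: 0x74
After XOR with byte 0x6B: 0x1F

Answer: 0x3E 0x7C 0xF8 0xF7 0xE9 0xD5 0xAD 0x5D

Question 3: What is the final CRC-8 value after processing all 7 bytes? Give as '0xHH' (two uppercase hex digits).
Answer: 0xEA

Derivation:
After byte 1 (0xED): reg=0x8D
After byte 2 (0xA8): reg=0xFB
After byte 3 (0xAD): reg=0xA5
After byte 4 (0x11): reg=0x05
After byte 5 (0x78): reg=0x74
After byte 6 (0x6B): reg=0x5D
After byte 7 (0x12): reg=0xEA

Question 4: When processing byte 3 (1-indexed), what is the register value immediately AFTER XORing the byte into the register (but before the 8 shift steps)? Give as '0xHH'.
Answer: 0x56

Derivation:
Register before byte 3: 0xFB
Byte 3: 0xAD
0xFB XOR 0xAD = 0x56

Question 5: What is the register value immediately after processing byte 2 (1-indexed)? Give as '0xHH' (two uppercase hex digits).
Answer: 0xFB

Derivation:
After byte 1 (0xED): reg=0x8D
After byte 2 (0xA8): reg=0xFB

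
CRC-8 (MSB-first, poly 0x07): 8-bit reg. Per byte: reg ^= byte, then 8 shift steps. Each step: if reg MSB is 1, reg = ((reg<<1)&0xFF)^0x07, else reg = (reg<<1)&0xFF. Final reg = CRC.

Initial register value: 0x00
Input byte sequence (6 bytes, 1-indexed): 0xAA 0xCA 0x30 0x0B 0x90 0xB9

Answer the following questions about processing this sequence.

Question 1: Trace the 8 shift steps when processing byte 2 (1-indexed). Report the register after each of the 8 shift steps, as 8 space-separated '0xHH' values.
Answer: 0x2D 0x5A 0xB4 0x6F 0xDE 0xBB 0x71 0xE2

Derivation:
After byte 1 (0xAA): reg=0x5F
Register before byte 2: 0x5F
After XOR with byte 0xCA: 0x95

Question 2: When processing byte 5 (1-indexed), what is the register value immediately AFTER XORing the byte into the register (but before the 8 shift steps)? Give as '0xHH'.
Register before byte 5: 0xA1
Byte 5: 0x90
0xA1 XOR 0x90 = 0x31

Answer: 0x31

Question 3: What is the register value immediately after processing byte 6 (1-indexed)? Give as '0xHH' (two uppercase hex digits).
After byte 1 (0xAA): reg=0x5F
After byte 2 (0xCA): reg=0xE2
After byte 3 (0x30): reg=0x30
After byte 4 (0x0B): reg=0xA1
After byte 5 (0x90): reg=0x97
After byte 6 (0xB9): reg=0xCA

Answer: 0xCA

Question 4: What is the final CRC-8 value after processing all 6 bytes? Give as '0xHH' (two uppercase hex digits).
Answer: 0xCA

Derivation:
After byte 1 (0xAA): reg=0x5F
After byte 2 (0xCA): reg=0xE2
After byte 3 (0x30): reg=0x30
After byte 4 (0x0B): reg=0xA1
After byte 5 (0x90): reg=0x97
After byte 6 (0xB9): reg=0xCA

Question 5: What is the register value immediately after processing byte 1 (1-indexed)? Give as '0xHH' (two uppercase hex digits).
After byte 1 (0xAA): reg=0x5F

Answer: 0x5F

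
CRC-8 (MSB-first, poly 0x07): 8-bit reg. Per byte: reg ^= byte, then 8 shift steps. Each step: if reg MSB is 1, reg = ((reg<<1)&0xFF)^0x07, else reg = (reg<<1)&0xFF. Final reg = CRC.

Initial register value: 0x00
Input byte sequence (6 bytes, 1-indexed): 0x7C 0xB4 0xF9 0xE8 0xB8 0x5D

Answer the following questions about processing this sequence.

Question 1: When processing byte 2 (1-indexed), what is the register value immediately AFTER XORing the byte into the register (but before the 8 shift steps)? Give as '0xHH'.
Answer: 0xC7

Derivation:
Register before byte 2: 0x73
Byte 2: 0xB4
0x73 XOR 0xB4 = 0xC7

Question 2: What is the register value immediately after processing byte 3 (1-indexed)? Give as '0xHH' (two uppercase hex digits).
Answer: 0x67

Derivation:
After byte 1 (0x7C): reg=0x73
After byte 2 (0xB4): reg=0x5B
After byte 3 (0xF9): reg=0x67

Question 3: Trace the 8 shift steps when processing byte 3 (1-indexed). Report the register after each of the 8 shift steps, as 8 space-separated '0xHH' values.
After byte 1 (0x7C): reg=0x73
After byte 2 (0xB4): reg=0x5B
Register before byte 3: 0x5B
After XOR with byte 0xF9: 0xA2

Answer: 0x43 0x86 0x0B 0x16 0x2C 0x58 0xB0 0x67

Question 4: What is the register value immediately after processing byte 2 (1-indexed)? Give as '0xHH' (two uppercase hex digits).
Answer: 0x5B

Derivation:
After byte 1 (0x7C): reg=0x73
After byte 2 (0xB4): reg=0x5B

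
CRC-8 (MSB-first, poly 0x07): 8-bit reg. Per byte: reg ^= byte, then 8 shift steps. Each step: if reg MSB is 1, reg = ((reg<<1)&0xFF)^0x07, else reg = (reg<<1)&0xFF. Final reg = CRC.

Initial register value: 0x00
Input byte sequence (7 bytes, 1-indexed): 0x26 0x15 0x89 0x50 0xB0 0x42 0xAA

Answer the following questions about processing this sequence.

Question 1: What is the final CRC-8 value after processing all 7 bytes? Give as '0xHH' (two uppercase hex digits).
Answer: 0xAA

Derivation:
After byte 1 (0x26): reg=0xF2
After byte 2 (0x15): reg=0xBB
After byte 3 (0x89): reg=0x9E
After byte 4 (0x50): reg=0x64
After byte 5 (0xB0): reg=0x22
After byte 6 (0x42): reg=0x27
After byte 7 (0xAA): reg=0xAA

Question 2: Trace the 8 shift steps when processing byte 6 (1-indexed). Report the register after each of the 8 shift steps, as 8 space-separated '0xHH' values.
After byte 1 (0x26): reg=0xF2
After byte 2 (0x15): reg=0xBB
After byte 3 (0x89): reg=0x9E
After byte 4 (0x50): reg=0x64
After byte 5 (0xB0): reg=0x22
Register before byte 6: 0x22
After XOR with byte 0x42: 0x60

Answer: 0xC0 0x87 0x09 0x12 0x24 0x48 0x90 0x27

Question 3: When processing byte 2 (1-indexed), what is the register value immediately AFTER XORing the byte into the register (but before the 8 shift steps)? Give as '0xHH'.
Register before byte 2: 0xF2
Byte 2: 0x15
0xF2 XOR 0x15 = 0xE7

Answer: 0xE7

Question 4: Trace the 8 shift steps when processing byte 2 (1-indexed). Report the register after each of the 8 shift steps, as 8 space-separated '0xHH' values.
Answer: 0xC9 0x95 0x2D 0x5A 0xB4 0x6F 0xDE 0xBB

Derivation:
After byte 1 (0x26): reg=0xF2
Register before byte 2: 0xF2
After XOR with byte 0x15: 0xE7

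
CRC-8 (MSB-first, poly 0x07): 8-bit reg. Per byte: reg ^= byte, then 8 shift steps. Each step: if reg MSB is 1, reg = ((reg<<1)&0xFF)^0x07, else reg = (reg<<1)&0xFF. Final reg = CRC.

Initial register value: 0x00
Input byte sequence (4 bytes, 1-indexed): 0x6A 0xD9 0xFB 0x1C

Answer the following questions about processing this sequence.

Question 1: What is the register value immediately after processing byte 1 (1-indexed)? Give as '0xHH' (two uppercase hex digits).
Answer: 0x11

Derivation:
After byte 1 (0x6A): reg=0x11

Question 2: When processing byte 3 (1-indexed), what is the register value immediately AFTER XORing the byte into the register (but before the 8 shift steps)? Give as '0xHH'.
Register before byte 3: 0x76
Byte 3: 0xFB
0x76 XOR 0xFB = 0x8D

Answer: 0x8D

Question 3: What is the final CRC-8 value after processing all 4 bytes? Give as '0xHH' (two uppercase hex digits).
Answer: 0x0B

Derivation:
After byte 1 (0x6A): reg=0x11
After byte 2 (0xD9): reg=0x76
After byte 3 (0xFB): reg=0xAA
After byte 4 (0x1C): reg=0x0B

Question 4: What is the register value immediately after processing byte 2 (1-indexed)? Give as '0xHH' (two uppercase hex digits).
After byte 1 (0x6A): reg=0x11
After byte 2 (0xD9): reg=0x76

Answer: 0x76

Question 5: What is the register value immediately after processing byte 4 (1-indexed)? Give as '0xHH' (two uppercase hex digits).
After byte 1 (0x6A): reg=0x11
After byte 2 (0xD9): reg=0x76
After byte 3 (0xFB): reg=0xAA
After byte 4 (0x1C): reg=0x0B

Answer: 0x0B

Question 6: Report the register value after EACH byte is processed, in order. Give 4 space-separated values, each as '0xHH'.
0x11 0x76 0xAA 0x0B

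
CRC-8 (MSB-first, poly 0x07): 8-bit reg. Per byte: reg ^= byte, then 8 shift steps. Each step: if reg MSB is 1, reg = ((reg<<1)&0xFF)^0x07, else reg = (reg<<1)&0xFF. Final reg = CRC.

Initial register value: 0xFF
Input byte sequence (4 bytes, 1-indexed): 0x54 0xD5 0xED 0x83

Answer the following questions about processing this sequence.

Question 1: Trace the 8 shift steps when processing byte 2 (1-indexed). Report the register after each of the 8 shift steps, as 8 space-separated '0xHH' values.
Answer: 0x1D 0x3A 0x74 0xE8 0xD7 0xA9 0x55 0xAA

Derivation:
After byte 1 (0x54): reg=0x58
Register before byte 2: 0x58
After XOR with byte 0xD5: 0x8D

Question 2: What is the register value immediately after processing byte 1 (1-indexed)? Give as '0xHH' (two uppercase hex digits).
After byte 1 (0x54): reg=0x58

Answer: 0x58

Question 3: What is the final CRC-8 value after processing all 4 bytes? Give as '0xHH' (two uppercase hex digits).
After byte 1 (0x54): reg=0x58
After byte 2 (0xD5): reg=0xAA
After byte 3 (0xED): reg=0xD2
After byte 4 (0x83): reg=0xB0

Answer: 0xB0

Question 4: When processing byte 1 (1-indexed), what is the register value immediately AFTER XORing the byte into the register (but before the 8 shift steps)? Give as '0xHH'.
Register before byte 1: 0xFF
Byte 1: 0x54
0xFF XOR 0x54 = 0xAB

Answer: 0xAB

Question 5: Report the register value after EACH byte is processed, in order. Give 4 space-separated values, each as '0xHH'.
0x58 0xAA 0xD2 0xB0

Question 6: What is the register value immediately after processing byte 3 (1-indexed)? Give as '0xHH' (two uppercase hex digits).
Answer: 0xD2

Derivation:
After byte 1 (0x54): reg=0x58
After byte 2 (0xD5): reg=0xAA
After byte 3 (0xED): reg=0xD2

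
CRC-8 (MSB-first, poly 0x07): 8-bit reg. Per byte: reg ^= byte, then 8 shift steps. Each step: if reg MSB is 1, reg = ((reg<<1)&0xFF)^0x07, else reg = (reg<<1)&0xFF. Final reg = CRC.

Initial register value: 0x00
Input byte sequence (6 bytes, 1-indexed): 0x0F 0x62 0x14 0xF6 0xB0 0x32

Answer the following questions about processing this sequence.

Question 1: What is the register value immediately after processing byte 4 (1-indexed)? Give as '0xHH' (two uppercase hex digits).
Answer: 0x0E

Derivation:
After byte 1 (0x0F): reg=0x2D
After byte 2 (0x62): reg=0xEA
After byte 3 (0x14): reg=0xF4
After byte 4 (0xF6): reg=0x0E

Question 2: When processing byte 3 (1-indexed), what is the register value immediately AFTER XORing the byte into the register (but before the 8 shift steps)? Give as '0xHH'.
Answer: 0xFE

Derivation:
Register before byte 3: 0xEA
Byte 3: 0x14
0xEA XOR 0x14 = 0xFE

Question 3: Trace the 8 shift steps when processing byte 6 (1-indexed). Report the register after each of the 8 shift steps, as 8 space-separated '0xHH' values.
After byte 1 (0x0F): reg=0x2D
After byte 2 (0x62): reg=0xEA
After byte 3 (0x14): reg=0xF4
After byte 4 (0xF6): reg=0x0E
After byte 5 (0xB0): reg=0x33
Register before byte 6: 0x33
After XOR with byte 0x32: 0x01

Answer: 0x02 0x04 0x08 0x10 0x20 0x40 0x80 0x07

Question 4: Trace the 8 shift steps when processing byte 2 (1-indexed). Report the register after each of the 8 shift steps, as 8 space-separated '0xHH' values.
Answer: 0x9E 0x3B 0x76 0xEC 0xDF 0xB9 0x75 0xEA

Derivation:
After byte 1 (0x0F): reg=0x2D
Register before byte 2: 0x2D
After XOR with byte 0x62: 0x4F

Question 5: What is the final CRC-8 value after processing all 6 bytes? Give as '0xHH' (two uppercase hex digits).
Answer: 0x07

Derivation:
After byte 1 (0x0F): reg=0x2D
After byte 2 (0x62): reg=0xEA
After byte 3 (0x14): reg=0xF4
After byte 4 (0xF6): reg=0x0E
After byte 5 (0xB0): reg=0x33
After byte 6 (0x32): reg=0x07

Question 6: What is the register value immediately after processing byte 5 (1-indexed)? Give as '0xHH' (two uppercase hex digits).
After byte 1 (0x0F): reg=0x2D
After byte 2 (0x62): reg=0xEA
After byte 3 (0x14): reg=0xF4
After byte 4 (0xF6): reg=0x0E
After byte 5 (0xB0): reg=0x33

Answer: 0x33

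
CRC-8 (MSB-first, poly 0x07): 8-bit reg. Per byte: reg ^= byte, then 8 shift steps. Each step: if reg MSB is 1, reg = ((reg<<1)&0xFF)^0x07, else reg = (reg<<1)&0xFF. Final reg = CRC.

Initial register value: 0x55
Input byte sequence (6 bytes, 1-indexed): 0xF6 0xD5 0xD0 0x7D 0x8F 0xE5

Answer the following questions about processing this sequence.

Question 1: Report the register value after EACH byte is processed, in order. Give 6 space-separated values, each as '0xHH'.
0x60 0x02 0x30 0xE4 0x16 0xD7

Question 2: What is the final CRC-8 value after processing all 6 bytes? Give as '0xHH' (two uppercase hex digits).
After byte 1 (0xF6): reg=0x60
After byte 2 (0xD5): reg=0x02
After byte 3 (0xD0): reg=0x30
After byte 4 (0x7D): reg=0xE4
After byte 5 (0x8F): reg=0x16
After byte 6 (0xE5): reg=0xD7

Answer: 0xD7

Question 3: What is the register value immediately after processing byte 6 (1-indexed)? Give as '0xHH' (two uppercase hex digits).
After byte 1 (0xF6): reg=0x60
After byte 2 (0xD5): reg=0x02
After byte 3 (0xD0): reg=0x30
After byte 4 (0x7D): reg=0xE4
After byte 5 (0x8F): reg=0x16
After byte 6 (0xE5): reg=0xD7

Answer: 0xD7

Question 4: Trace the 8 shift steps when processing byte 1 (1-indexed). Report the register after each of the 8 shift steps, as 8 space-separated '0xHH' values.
Register before byte 1: 0x55
After XOR with byte 0xF6: 0xA3

Answer: 0x41 0x82 0x03 0x06 0x0C 0x18 0x30 0x60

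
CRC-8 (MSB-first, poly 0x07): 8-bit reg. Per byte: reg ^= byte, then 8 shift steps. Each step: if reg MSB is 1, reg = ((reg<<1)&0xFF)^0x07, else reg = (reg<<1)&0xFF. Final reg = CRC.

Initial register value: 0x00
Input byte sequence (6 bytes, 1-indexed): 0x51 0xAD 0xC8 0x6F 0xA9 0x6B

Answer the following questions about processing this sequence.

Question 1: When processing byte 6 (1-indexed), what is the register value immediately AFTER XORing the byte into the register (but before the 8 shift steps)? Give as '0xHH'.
Register before byte 6: 0x25
Byte 6: 0x6B
0x25 XOR 0x6B = 0x4E

Answer: 0x4E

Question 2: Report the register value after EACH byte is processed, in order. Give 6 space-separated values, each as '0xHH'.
0xB0 0x53 0xC8 0x7C 0x25 0xED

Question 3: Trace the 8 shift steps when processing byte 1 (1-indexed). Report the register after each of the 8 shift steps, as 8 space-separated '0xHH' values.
Answer: 0xA2 0x43 0x86 0x0B 0x16 0x2C 0x58 0xB0

Derivation:
Register before byte 1: 0x00
After XOR with byte 0x51: 0x51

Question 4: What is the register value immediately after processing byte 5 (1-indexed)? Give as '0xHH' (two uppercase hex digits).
After byte 1 (0x51): reg=0xB0
After byte 2 (0xAD): reg=0x53
After byte 3 (0xC8): reg=0xC8
After byte 4 (0x6F): reg=0x7C
After byte 5 (0xA9): reg=0x25

Answer: 0x25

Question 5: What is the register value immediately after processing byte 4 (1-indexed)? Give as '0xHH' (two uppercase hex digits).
After byte 1 (0x51): reg=0xB0
After byte 2 (0xAD): reg=0x53
After byte 3 (0xC8): reg=0xC8
After byte 4 (0x6F): reg=0x7C

Answer: 0x7C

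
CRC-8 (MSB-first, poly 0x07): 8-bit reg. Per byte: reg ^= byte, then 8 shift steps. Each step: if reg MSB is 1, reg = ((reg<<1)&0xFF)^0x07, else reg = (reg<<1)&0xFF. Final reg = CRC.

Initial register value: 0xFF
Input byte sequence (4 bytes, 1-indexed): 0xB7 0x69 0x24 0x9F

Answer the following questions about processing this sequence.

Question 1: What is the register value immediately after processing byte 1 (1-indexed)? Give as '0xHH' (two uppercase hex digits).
After byte 1 (0xB7): reg=0xFF

Answer: 0xFF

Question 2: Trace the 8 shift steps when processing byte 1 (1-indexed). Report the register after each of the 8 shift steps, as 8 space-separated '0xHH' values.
Register before byte 1: 0xFF
After XOR with byte 0xB7: 0x48

Answer: 0x90 0x27 0x4E 0x9C 0x3F 0x7E 0xFC 0xFF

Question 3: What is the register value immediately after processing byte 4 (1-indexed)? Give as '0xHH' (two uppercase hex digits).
After byte 1 (0xB7): reg=0xFF
After byte 2 (0x69): reg=0xEB
After byte 3 (0x24): reg=0x63
After byte 4 (0x9F): reg=0xFA

Answer: 0xFA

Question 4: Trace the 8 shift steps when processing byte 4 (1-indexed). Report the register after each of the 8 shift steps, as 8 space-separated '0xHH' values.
Answer: 0xFF 0xF9 0xF5 0xED 0xDD 0xBD 0x7D 0xFA

Derivation:
After byte 1 (0xB7): reg=0xFF
After byte 2 (0x69): reg=0xEB
After byte 3 (0x24): reg=0x63
Register before byte 4: 0x63
After XOR with byte 0x9F: 0xFC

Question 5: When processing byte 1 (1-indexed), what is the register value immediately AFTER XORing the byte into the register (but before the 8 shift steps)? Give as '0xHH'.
Register before byte 1: 0xFF
Byte 1: 0xB7
0xFF XOR 0xB7 = 0x48

Answer: 0x48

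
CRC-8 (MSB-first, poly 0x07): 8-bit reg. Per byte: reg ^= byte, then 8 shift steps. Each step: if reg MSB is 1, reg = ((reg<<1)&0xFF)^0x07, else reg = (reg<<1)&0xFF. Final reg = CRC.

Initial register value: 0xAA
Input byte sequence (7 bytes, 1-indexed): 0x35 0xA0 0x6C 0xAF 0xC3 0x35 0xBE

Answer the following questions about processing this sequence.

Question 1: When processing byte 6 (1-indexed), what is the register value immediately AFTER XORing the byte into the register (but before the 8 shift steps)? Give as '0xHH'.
Register before byte 6: 0xC9
Byte 6: 0x35
0xC9 XOR 0x35 = 0xFC

Answer: 0xFC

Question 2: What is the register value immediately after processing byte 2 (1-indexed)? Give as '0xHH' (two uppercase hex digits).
After byte 1 (0x35): reg=0xD4
After byte 2 (0xA0): reg=0x4B

Answer: 0x4B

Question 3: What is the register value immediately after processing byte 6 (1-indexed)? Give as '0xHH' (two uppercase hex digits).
After byte 1 (0x35): reg=0xD4
After byte 2 (0xA0): reg=0x4B
After byte 3 (0x6C): reg=0xF5
After byte 4 (0xAF): reg=0x81
After byte 5 (0xC3): reg=0xC9
After byte 6 (0x35): reg=0xFA

Answer: 0xFA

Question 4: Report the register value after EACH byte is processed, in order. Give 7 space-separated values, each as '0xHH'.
0xD4 0x4B 0xF5 0x81 0xC9 0xFA 0xDB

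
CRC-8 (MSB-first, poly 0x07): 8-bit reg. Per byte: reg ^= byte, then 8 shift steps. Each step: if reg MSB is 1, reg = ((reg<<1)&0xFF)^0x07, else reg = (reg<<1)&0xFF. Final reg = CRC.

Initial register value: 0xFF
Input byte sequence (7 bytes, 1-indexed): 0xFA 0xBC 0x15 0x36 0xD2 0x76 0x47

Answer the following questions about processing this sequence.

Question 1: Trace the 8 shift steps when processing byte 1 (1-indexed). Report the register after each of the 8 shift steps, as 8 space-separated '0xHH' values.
Answer: 0x0A 0x14 0x28 0x50 0xA0 0x47 0x8E 0x1B

Derivation:
Register before byte 1: 0xFF
After XOR with byte 0xFA: 0x05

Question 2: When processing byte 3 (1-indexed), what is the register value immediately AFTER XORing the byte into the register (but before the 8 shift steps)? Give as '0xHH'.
Answer: 0x69

Derivation:
Register before byte 3: 0x7C
Byte 3: 0x15
0x7C XOR 0x15 = 0x69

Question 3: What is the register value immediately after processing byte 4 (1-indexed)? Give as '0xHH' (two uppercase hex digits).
Answer: 0xCA

Derivation:
After byte 1 (0xFA): reg=0x1B
After byte 2 (0xBC): reg=0x7C
After byte 3 (0x15): reg=0x18
After byte 4 (0x36): reg=0xCA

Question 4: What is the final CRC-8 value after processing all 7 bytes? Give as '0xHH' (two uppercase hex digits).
Answer: 0xFD

Derivation:
After byte 1 (0xFA): reg=0x1B
After byte 2 (0xBC): reg=0x7C
After byte 3 (0x15): reg=0x18
After byte 4 (0x36): reg=0xCA
After byte 5 (0xD2): reg=0x48
After byte 6 (0x76): reg=0xBA
After byte 7 (0x47): reg=0xFD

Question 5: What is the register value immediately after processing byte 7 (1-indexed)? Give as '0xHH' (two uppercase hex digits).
Answer: 0xFD

Derivation:
After byte 1 (0xFA): reg=0x1B
After byte 2 (0xBC): reg=0x7C
After byte 3 (0x15): reg=0x18
After byte 4 (0x36): reg=0xCA
After byte 5 (0xD2): reg=0x48
After byte 6 (0x76): reg=0xBA
After byte 7 (0x47): reg=0xFD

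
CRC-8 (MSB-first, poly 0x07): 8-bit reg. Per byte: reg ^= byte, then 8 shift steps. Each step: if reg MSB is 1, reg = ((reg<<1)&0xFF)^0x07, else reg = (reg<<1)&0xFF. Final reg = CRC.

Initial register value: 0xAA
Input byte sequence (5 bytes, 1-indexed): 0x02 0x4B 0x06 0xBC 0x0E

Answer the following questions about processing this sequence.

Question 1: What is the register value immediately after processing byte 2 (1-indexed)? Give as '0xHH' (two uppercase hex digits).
After byte 1 (0x02): reg=0x51
After byte 2 (0x4B): reg=0x46

Answer: 0x46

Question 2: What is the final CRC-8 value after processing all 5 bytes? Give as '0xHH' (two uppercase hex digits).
After byte 1 (0x02): reg=0x51
After byte 2 (0x4B): reg=0x46
After byte 3 (0x06): reg=0xC7
After byte 4 (0xBC): reg=0x66
After byte 5 (0x0E): reg=0x1F

Answer: 0x1F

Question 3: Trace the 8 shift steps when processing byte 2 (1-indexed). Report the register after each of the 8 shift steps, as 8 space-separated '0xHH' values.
After byte 1 (0x02): reg=0x51
Register before byte 2: 0x51
After XOR with byte 0x4B: 0x1A

Answer: 0x34 0x68 0xD0 0xA7 0x49 0x92 0x23 0x46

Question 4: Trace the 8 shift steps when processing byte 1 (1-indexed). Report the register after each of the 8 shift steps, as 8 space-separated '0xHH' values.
Answer: 0x57 0xAE 0x5B 0xB6 0x6B 0xD6 0xAB 0x51

Derivation:
Register before byte 1: 0xAA
After XOR with byte 0x02: 0xA8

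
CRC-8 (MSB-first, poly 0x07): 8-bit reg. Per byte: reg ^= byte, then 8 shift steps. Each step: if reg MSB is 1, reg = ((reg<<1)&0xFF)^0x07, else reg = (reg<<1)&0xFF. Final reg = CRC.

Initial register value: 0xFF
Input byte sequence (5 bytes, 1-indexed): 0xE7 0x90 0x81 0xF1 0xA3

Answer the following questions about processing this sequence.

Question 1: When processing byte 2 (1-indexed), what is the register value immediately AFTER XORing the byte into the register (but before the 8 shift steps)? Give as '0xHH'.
Register before byte 2: 0x48
Byte 2: 0x90
0x48 XOR 0x90 = 0xD8

Answer: 0xD8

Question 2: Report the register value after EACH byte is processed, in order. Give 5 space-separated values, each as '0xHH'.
0x48 0x06 0x9C 0x04 0x7C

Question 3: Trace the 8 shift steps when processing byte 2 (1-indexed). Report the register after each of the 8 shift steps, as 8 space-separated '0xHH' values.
After byte 1 (0xE7): reg=0x48
Register before byte 2: 0x48
After XOR with byte 0x90: 0xD8

Answer: 0xB7 0x69 0xD2 0xA3 0x41 0x82 0x03 0x06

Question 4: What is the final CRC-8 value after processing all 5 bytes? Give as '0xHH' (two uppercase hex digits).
Answer: 0x7C

Derivation:
After byte 1 (0xE7): reg=0x48
After byte 2 (0x90): reg=0x06
After byte 3 (0x81): reg=0x9C
After byte 4 (0xF1): reg=0x04
After byte 5 (0xA3): reg=0x7C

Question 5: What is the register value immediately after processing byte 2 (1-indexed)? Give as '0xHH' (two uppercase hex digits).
After byte 1 (0xE7): reg=0x48
After byte 2 (0x90): reg=0x06

Answer: 0x06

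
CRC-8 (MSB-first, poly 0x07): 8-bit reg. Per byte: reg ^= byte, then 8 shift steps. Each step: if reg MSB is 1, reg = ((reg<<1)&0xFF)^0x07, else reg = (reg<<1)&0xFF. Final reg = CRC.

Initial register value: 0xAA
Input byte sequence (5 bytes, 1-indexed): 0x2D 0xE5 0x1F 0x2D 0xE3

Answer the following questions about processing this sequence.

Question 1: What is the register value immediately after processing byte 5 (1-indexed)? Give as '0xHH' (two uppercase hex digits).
After byte 1 (0x2D): reg=0x9C
After byte 2 (0xE5): reg=0x68
After byte 3 (0x1F): reg=0x42
After byte 4 (0x2D): reg=0x0A
After byte 5 (0xE3): reg=0x91

Answer: 0x91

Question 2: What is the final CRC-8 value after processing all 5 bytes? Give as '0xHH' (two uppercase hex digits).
Answer: 0x91

Derivation:
After byte 1 (0x2D): reg=0x9C
After byte 2 (0xE5): reg=0x68
After byte 3 (0x1F): reg=0x42
After byte 4 (0x2D): reg=0x0A
After byte 5 (0xE3): reg=0x91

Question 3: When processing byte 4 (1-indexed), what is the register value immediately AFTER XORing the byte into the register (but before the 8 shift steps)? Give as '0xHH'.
Register before byte 4: 0x42
Byte 4: 0x2D
0x42 XOR 0x2D = 0x6F

Answer: 0x6F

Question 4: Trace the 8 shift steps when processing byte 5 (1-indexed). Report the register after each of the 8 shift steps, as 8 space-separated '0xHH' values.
After byte 1 (0x2D): reg=0x9C
After byte 2 (0xE5): reg=0x68
After byte 3 (0x1F): reg=0x42
After byte 4 (0x2D): reg=0x0A
Register before byte 5: 0x0A
After XOR with byte 0xE3: 0xE9

Answer: 0xD5 0xAD 0x5D 0xBA 0x73 0xE6 0xCB 0x91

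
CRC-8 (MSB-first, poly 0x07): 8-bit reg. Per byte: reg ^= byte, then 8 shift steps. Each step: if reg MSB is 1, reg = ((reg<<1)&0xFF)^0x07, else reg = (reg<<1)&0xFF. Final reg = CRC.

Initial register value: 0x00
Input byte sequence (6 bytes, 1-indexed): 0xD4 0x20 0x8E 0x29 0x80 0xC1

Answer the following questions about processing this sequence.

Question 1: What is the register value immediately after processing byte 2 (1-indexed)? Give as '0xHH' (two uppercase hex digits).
Answer: 0x0E

Derivation:
After byte 1 (0xD4): reg=0x22
After byte 2 (0x20): reg=0x0E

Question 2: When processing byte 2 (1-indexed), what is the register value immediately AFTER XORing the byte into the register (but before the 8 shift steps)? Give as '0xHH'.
Register before byte 2: 0x22
Byte 2: 0x20
0x22 XOR 0x20 = 0x02

Answer: 0x02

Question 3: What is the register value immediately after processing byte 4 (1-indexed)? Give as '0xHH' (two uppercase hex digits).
Answer: 0x69

Derivation:
After byte 1 (0xD4): reg=0x22
After byte 2 (0x20): reg=0x0E
After byte 3 (0x8E): reg=0x89
After byte 4 (0x29): reg=0x69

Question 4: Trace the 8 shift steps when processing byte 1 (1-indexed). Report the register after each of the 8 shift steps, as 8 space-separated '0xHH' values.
Answer: 0xAF 0x59 0xB2 0x63 0xC6 0x8B 0x11 0x22

Derivation:
Register before byte 1: 0x00
After XOR with byte 0xD4: 0xD4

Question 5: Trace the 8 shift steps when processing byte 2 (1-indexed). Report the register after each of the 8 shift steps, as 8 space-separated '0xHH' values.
Answer: 0x04 0x08 0x10 0x20 0x40 0x80 0x07 0x0E

Derivation:
After byte 1 (0xD4): reg=0x22
Register before byte 2: 0x22
After XOR with byte 0x20: 0x02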